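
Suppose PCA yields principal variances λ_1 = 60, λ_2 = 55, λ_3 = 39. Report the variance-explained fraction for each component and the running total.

Step 1 — total variance = trace(Sigma) = Σ λ_i = 60 + 55 + 39 = 154.

Step 2 — fraction explained by component i = λ_i / Σ λ:
  PC1: 60/154 = 0.3896
  PC2: 55/154 = 0.3571
  PC3: 39/154 = 0.2532

Step 3 — cumulative fraction after k components = (λ_1 + ... + λ_k) / Σ λ:
  k = 1: 60/154 = 0.3896
  k = 2: (60 + 55)/154 = 115/154 = 0.7468
  k = 3: (60 + 55 + 39)/154 = 154/154 = 1

Summary (fraction, with percent):

explained: PC1 0.3896 (38.96%), PC2 0.3571 (35.71%), PC3 0.2532 (25.32%);  cumulative: 0.3896, 0.7468, 1


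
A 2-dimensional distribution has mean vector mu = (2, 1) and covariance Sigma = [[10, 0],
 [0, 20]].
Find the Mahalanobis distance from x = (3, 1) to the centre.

Step 1 — centre the observation: (x - mu) = (1, 0).

Step 2 — invert Sigma. det(Sigma) = 10·20 - (0)² = 200.
  Sigma^{-1} = (1/det) · [[d, -b], [-b, a]] = [[0.1, 0],
 [0, 0.05]].

Step 3 — form the quadratic (x - mu)^T · Sigma^{-1} · (x - mu):
  Sigma^{-1} · (x - mu) = (0.1, 0).
  (x - mu)^T · [Sigma^{-1} · (x - mu)] = (1)·(0.1) + (0)·(0) = 0.1.

Step 4 — take square root: d = √(0.1) ≈ 0.3162.

d(x, mu) = √(0.1) ≈ 0.3162


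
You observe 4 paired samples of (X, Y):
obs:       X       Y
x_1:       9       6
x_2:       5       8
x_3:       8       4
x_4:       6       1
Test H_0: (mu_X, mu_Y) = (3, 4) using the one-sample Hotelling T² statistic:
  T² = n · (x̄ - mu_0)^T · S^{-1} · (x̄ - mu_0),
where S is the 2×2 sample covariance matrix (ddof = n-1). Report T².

Step 1 — sample mean vector:
  mean(X) = (9 + 5 + 8 + 6) / 4 = 28/4 = 7
  mean(Y) = (6 + 8 + 4 + 1) / 4 = 19/4 = 4.75
  x̄ = (7, 4.75),  deviation x̄ - mu_0 = (7, 4.75) - (3, 4) = (4, 0.75).

Step 2 — sample covariance matrix, S[i,j] = (1/(n-1)) · Σ_k (x_{k,i} - mean_i) · (x_{k,j} - mean_j), divisor n-1 = 3:
  S[X,X] = ((2)·(2) + (-2)·(-2) + (1)·(1) + (-1)·(-1)) / 3 = 10/3 = 3.3333
  S[X,Y] = ((2)·(1.25) + (-2)·(3.25) + (1)·(-0.75) + (-1)·(-3.75)) / 3 = -1/3 = -0.3333
  S[Y,Y] = ((1.25)·(1.25) + (3.25)·(3.25) + (-0.75)·(-0.75) + (-3.75)·(-3.75)) / 3 = 26.75/3 = 8.9167
  S = [[3.3333, -0.3333],
 [-0.3333, 8.9167]].

Step 3 — invert S. det(S) = 3.3333·8.9167 - (-0.3333)² = 29.6111.
  S^{-1} = (1/det) · [[d, -b], [-b, a]] = [[0.3011, 0.0113],
 [0.0113, 0.1126]].

Step 4 — quadratic form (x̄ - mu_0)^T · S^{-1} · (x̄ - mu_0):
  S^{-1} · (x̄ - mu_0) = (1.2129, 0.1295),
  (x̄ - mu_0)^T · [...] = (4)·(1.2129) + (0.75)·(0.1295) = 4.9489.

Step 5 — scale by n: T² = 4 · 4.9489 = 19.7955.

T² ≈ 19.7955


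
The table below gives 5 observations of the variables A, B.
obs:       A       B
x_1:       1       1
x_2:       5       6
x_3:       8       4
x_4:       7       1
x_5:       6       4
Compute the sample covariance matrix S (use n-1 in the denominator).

Step 1 — column means:
  mean(A) = (1 + 5 + 8 + 7 + 6) / 5 = 27/5 = 5.4
  mean(B) = (1 + 6 + 4 + 1 + 4) / 5 = 16/5 = 3.2

Step 2 — sample covariance S[i,j] = (1/(n-1)) · Σ_k (x_{k,i} - mean_i) · (x_{k,j} - mean_j), with n-1 = 4.
  S[A,A] = ((-4.4)·(-4.4) + (-0.4)·(-0.4) + (2.6)·(2.6) + (1.6)·(1.6) + (0.6)·(0.6)) / 4 = 29.2/4 = 7.3
  S[A,B] = ((-4.4)·(-2.2) + (-0.4)·(2.8) + (2.6)·(0.8) + (1.6)·(-2.2) + (0.6)·(0.8)) / 4 = 7.6/4 = 1.9
  S[B,B] = ((-2.2)·(-2.2) + (2.8)·(2.8) + (0.8)·(0.8) + (-2.2)·(-2.2) + (0.8)·(0.8)) / 4 = 18.8/4 = 4.7

S is symmetric (S[j,i] = S[i,j]). Assembling:

S = [[7.3, 1.9],
 [1.9, 4.7]]


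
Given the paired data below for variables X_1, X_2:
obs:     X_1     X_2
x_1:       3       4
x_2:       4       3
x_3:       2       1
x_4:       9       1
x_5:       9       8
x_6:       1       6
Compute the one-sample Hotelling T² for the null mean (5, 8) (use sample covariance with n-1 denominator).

Step 1 — sample mean vector:
  mean(X_1) = (3 + 4 + 2 + 9 + 9 + 1) / 6 = 28/6 = 4.6667
  mean(X_2) = (4 + 3 + 1 + 1 + 8 + 6) / 6 = 23/6 = 3.8333
  x̄ = (4.6667, 3.8333),  deviation x̄ - mu_0 = (4.6667, 3.8333) - (5, 8) = (-0.3333, -4.1667).

Step 2 — sample covariance matrix, S[i,j] = (1/(n-1)) · Σ_k (x_{k,i} - mean_i) · (x_{k,j} - mean_j), divisor n-1 = 5:
  S[X_1,X_1] = ((-1.6667)·(-1.6667) + (-0.6667)·(-0.6667) + (-2.6667)·(-2.6667) + (4.3333)·(4.3333) + (4.3333)·(4.3333) + (-3.6667)·(-3.6667)) / 5 = 61.3333/5 = 12.2667
  S[X_1,X_2] = ((-1.6667)·(0.1667) + (-0.6667)·(-0.8333) + (-2.6667)·(-2.8333) + (4.3333)·(-2.8333) + (4.3333)·(4.1667) + (-3.6667)·(2.1667)) / 5 = 5.6667/5 = 1.1333
  S[X_2,X_2] = ((0.1667)·(0.1667) + (-0.8333)·(-0.8333) + (-2.8333)·(-2.8333) + (-2.8333)·(-2.8333) + (4.1667)·(4.1667) + (2.1667)·(2.1667)) / 5 = 38.8333/5 = 7.7667
  S = [[12.2667, 1.1333],
 [1.1333, 7.7667]].

Step 3 — invert S. det(S) = 12.2667·7.7667 - (1.1333)² = 93.9867.
  S^{-1} = (1/det) · [[d, -b], [-b, a]] = [[0.0826, -0.0121],
 [-0.0121, 0.1305]].

Step 4 — quadratic form (x̄ - mu_0)^T · S^{-1} · (x̄ - mu_0):
  S^{-1} · (x̄ - mu_0) = (0.0227, -0.5398),
  (x̄ - mu_0)^T · [...] = (-0.3333)·(0.0227) + (-4.1667)·(-0.5398) = 2.2416.

Step 5 — scale by n: T² = 6 · 2.2416 = 13.4494.

T² ≈ 13.4494


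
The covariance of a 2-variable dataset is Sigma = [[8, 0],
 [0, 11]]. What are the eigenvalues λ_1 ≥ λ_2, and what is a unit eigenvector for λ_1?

Step 1 — characteristic polynomial of 2×2 Sigma:
  det(Sigma - λI) = λ² - trace · λ + det = 0.
  trace = 8 + 11 = 19, det = 8·11 - (0)² = 88.
Step 2 — discriminant:
  Δ = trace² - 4·det = 361 - 352 = 9.
Step 3 — eigenvalues:
  λ = (trace ± √Δ)/2 = (19 ± 3)/2,
  λ_1 = 11,  λ_2 = 8.

Step 4 — unit eigenvector for λ_1: Sigma is diagonal, so its eigenvectors are the coordinate axes. λ_1 = 11 is the diagonal entry on the second coordinate axis, hence
  v_1 = (0, 1) (||v_1|| = 1).

λ_1 = 11,  λ_2 = 8;  v_1 ≈ (0, 1)


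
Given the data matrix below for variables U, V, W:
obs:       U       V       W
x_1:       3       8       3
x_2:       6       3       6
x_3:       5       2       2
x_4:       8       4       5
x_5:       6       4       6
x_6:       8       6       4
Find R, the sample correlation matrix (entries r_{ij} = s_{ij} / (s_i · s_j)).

Step 1 — column means:
  mean(U) = (3 + 6 + 5 + 8 + 6 + 8) / 6 = 36/6 = 6
  mean(V) = (8 + 3 + 2 + 4 + 4 + 6) / 6 = 27/6 = 4.5
  mean(W) = (3 + 6 + 2 + 5 + 6 + 4) / 6 = 26/6 = 4.3333

Step 2 — sample variances and covariances s[i,j] = (1/(n-1)) · Σ_k (x_{k,i} - mean_i) · (x_{k,j} - mean_j), with n-1 = 5:
  s[U,U] = ((-3)·(-3) + (0)·(0) + (-1)·(-1) + (2)·(2) + (0)·(0) + (2)·(2)) / 5 = 18/5 = 3.6
  s[U,V] = ((-3)·(3.5) + (0)·(-1.5) + (-1)·(-2.5) + (2)·(-0.5) + (0)·(-0.5) + (2)·(1.5)) / 5 = -6/5 = -1.2
  s[U,W] = ((-3)·(-1.3333) + (0)·(1.6667) + (-1)·(-2.3333) + (2)·(0.6667) + (0)·(1.6667) + (2)·(-0.3333)) / 5 = 7/5 = 1.4
  s[V,V] = ((3.5)·(3.5) + (-1.5)·(-1.5) + (-2.5)·(-2.5) + (-0.5)·(-0.5) + (-0.5)·(-0.5) + (1.5)·(1.5)) / 5 = 23.5/5 = 4.7
  s[V,W] = ((3.5)·(-1.3333) + (-1.5)·(1.6667) + (-2.5)·(-2.3333) + (-0.5)·(0.6667) + (-0.5)·(1.6667) + (1.5)·(-0.3333)) / 5 = -3/5 = -0.6
  s[W,W] = ((-1.3333)·(-1.3333) + (1.6667)·(1.6667) + (-2.3333)·(-2.3333) + (0.6667)·(0.6667) + (1.6667)·(1.6667) + (-0.3333)·(-0.3333)) / 5 = 13.3333/5 = 2.6667
  Sample standard deviations s_i = √(s[i,i]):
  s(U) = √(3.6) = 1.8974
  s(V) = √(4.7) = 2.1679
  s(W) = √(2.6667) = 1.633

Step 3 — r_{ij} = s_{ij} / (s_i · s_j):
  r[U,U] = 1 (diagonal).
  r[U,V] = -1.2 / (1.8974 · 2.1679) = -1.2 / 4.1134 = -0.2917
  r[U,W] = 1.4 / (1.8974 · 1.633) = 1.4 / 3.0984 = 0.4518
  r[V,V] = 1 (diagonal).
  r[V,W] = -0.6 / (2.1679 · 1.633) = -0.6 / 3.5402 = -0.1695
  r[W,W] = 1 (diagonal).

R is symmetric with unit diagonal. Assembling:

R = [[1, -0.2917, 0.4518],
 [-0.2917, 1, -0.1695],
 [0.4518, -0.1695, 1]]


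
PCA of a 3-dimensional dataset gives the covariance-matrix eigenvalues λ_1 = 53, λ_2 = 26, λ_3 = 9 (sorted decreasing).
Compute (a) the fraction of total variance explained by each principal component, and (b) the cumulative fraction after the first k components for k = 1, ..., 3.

Step 1 — total variance = trace(Sigma) = Σ λ_i = 53 + 26 + 9 = 88.

Step 2 — fraction explained by component i = λ_i / Σ λ:
  PC1: 53/88 = 0.6023
  PC2: 26/88 = 0.2955
  PC3: 9/88 = 0.1023

Step 3 — cumulative fraction after k components = (λ_1 + ... + λ_k) / Σ λ:
  k = 1: 53/88 = 0.6023
  k = 2: (53 + 26)/88 = 79/88 = 0.8977
  k = 3: (53 + 26 + 9)/88 = 88/88 = 1

Summary (fraction, with percent):

explained: PC1 0.6023 (60.23%), PC2 0.2955 (29.55%), PC3 0.1023 (10.23%);  cumulative: 0.6023, 0.8977, 1


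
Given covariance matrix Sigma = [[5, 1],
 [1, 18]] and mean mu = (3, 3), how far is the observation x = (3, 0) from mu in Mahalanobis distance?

Step 1 — centre the observation: (x - mu) = (0, -3).

Step 2 — invert Sigma. det(Sigma) = 5·18 - (1)² = 89.
  Sigma^{-1} = (1/det) · [[d, -b], [-b, a]] = [[0.2022, -0.0112],
 [-0.0112, 0.0562]].

Step 3 — form the quadratic (x - mu)^T · Sigma^{-1} · (x - mu):
  Sigma^{-1} · (x - mu) = (0.0337, -0.1685).
  (x - mu)^T · [Sigma^{-1} · (x - mu)] = (0)·(0.0337) + (-3)·(-0.1685) = 0.5056.

Step 4 — take square root: d = √(0.5056) ≈ 0.7111.

d(x, mu) = √(0.5056) ≈ 0.7111


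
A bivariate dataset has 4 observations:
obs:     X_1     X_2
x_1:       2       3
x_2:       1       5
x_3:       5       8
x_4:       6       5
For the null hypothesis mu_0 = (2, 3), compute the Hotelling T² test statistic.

Step 1 — sample mean vector:
  mean(X_1) = (2 + 1 + 5 + 6) / 4 = 14/4 = 3.5
  mean(X_2) = (3 + 5 + 8 + 5) / 4 = 21/4 = 5.25
  x̄ = (3.5, 5.25),  deviation x̄ - mu_0 = (3.5, 5.25) - (2, 3) = (1.5, 2.25).

Step 2 — sample covariance matrix, S[i,j] = (1/(n-1)) · Σ_k (x_{k,i} - mean_i) · (x_{k,j} - mean_j), divisor n-1 = 3:
  S[X_1,X_1] = ((-1.5)·(-1.5) + (-2.5)·(-2.5) + (1.5)·(1.5) + (2.5)·(2.5)) / 3 = 17/3 = 5.6667
  S[X_1,X_2] = ((-1.5)·(-2.25) + (-2.5)·(-0.25) + (1.5)·(2.75) + (2.5)·(-0.25)) / 3 = 7.5/3 = 2.5
  S[X_2,X_2] = ((-2.25)·(-2.25) + (-0.25)·(-0.25) + (2.75)·(2.75) + (-0.25)·(-0.25)) / 3 = 12.75/3 = 4.25
  S = [[5.6667, 2.5],
 [2.5, 4.25]].

Step 3 — invert S. det(S) = 5.6667·4.25 - (2.5)² = 17.8333.
  S^{-1} = (1/det) · [[d, -b], [-b, a]] = [[0.2383, -0.1402],
 [-0.1402, 0.3178]].

Step 4 — quadratic form (x̄ - mu_0)^T · S^{-1} · (x̄ - mu_0):
  S^{-1} · (x̄ - mu_0) = (0.0421, 0.5047),
  (x̄ - mu_0)^T · [...] = (1.5)·(0.0421) + (2.25)·(0.5047) = 1.1986.

Step 5 — scale by n: T² = 4 · 1.1986 = 4.7944.

T² ≈ 4.7944


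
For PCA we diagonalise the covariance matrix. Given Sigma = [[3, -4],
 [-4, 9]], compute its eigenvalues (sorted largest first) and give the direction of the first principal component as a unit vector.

Step 1 — characteristic polynomial of 2×2 Sigma:
  det(Sigma - λI) = λ² - trace · λ + det = 0.
  trace = 3 + 9 = 12, det = 3·9 - (-4)² = 11.
Step 2 — discriminant:
  Δ = trace² - 4·det = 144 - 44 = 100.
Step 3 — eigenvalues:
  λ = (trace ± √Δ)/2 = (12 ± 10)/2,
  λ_1 = 11,  λ_2 = 1.

Step 4 — unit eigenvector for λ_1: solve (Sigma - λ_1 I)v = 0. First row:
  (3 - 11)·v_x + (-4)·v_y = 0, i.e. (-8)·v_x + (-4)·v_y = 0,
  so v ∝ (b, λ_1 - a) = (-4, 8); multiply by -1 so the first entry is positive: u = (4, -8).
  ||u|| = √((4)² + (-8)²) = √(80) ≈ 8.9443,
  v_1 = u/||u|| ≈ (0.4472, -0.8944) (||v_1|| = 1).

λ_1 = 11,  λ_2 = 1;  v_1 ≈ (0.4472, -0.8944)


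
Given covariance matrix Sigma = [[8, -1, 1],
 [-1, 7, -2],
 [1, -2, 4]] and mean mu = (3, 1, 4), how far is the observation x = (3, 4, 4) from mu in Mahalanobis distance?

Step 1 — centre the observation: (x - mu) = (0, 3, 0).

Step 2 — invert Sigma (cofactor / det for 3×3, or solve directly):
  Sigma^{-1} = [[0.1297, 0.0108, -0.027],
 [0.0108, 0.1676, 0.0811],
 [-0.027, 0.0811, 0.2973]].

Step 3 — form the quadratic (x - mu)^T · Sigma^{-1} · (x - mu):
  Sigma^{-1} · (x - mu) = (0.0324, 0.5027, 0.2432).
  (x - mu)^T · [Sigma^{-1} · (x - mu)] = (0)·(0.0324) + (3)·(0.5027) + (0)·(0.2432) = 1.5081.

Step 4 — take square root: d = √(1.5081) ≈ 1.2281.

d(x, mu) = √(1.5081) ≈ 1.2281


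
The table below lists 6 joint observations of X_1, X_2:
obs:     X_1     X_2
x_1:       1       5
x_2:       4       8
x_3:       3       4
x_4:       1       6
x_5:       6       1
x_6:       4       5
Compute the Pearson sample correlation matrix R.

Step 1 — column means:
  mean(X_1) = (1 + 4 + 3 + 1 + 6 + 4) / 6 = 19/6 = 3.1667
  mean(X_2) = (5 + 8 + 4 + 6 + 1 + 5) / 6 = 29/6 = 4.8333

Step 2 — sample variances and covariances s[i,j] = (1/(n-1)) · Σ_k (x_{k,i} - mean_i) · (x_{k,j} - mean_j), with n-1 = 5:
  s[X_1,X_1] = ((-2.1667)·(-2.1667) + (0.8333)·(0.8333) + (-0.1667)·(-0.1667) + (-2.1667)·(-2.1667) + (2.8333)·(2.8333) + (0.8333)·(0.8333)) / 5 = 18.8333/5 = 3.7667
  s[X_1,X_2] = ((-2.1667)·(0.1667) + (0.8333)·(3.1667) + (-0.1667)·(-0.8333) + (-2.1667)·(1.1667) + (2.8333)·(-3.8333) + (0.8333)·(0.1667)) / 5 = -10.8333/5 = -2.1667
  s[X_2,X_2] = ((0.1667)·(0.1667) + (3.1667)·(3.1667) + (-0.8333)·(-0.8333) + (1.1667)·(1.1667) + (-3.8333)·(-3.8333) + (0.1667)·(0.1667)) / 5 = 26.8333/5 = 5.3667
  Sample standard deviations s_i = √(s[i,i]):
  s(X_1) = √(3.7667) = 1.9408
  s(X_2) = √(5.3667) = 2.3166

Step 3 — r_{ij} = s_{ij} / (s_i · s_j):
  r[X_1,X_1] = 1 (diagonal).
  r[X_1,X_2] = -2.1667 / (1.9408 · 2.3166) = -2.1667 / 4.496 = -0.4819
  r[X_2,X_2] = 1 (diagonal).

R is symmetric with unit diagonal. Assembling:

R = [[1, -0.4819],
 [-0.4819, 1]]


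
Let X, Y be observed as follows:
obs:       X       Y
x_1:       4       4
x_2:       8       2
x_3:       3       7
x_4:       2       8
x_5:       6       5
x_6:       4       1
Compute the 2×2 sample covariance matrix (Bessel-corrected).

Step 1 — column means:
  mean(X) = (4 + 8 + 3 + 2 + 6 + 4) / 6 = 27/6 = 4.5
  mean(Y) = (4 + 2 + 7 + 8 + 5 + 1) / 6 = 27/6 = 4.5

Step 2 — sample covariance S[i,j] = (1/(n-1)) · Σ_k (x_{k,i} - mean_i) · (x_{k,j} - mean_j), with n-1 = 5.
  S[X,X] = ((-0.5)·(-0.5) + (3.5)·(3.5) + (-1.5)·(-1.5) + (-2.5)·(-2.5) + (1.5)·(1.5) + (-0.5)·(-0.5)) / 5 = 23.5/5 = 4.7
  S[X,Y] = ((-0.5)·(-0.5) + (3.5)·(-2.5) + (-1.5)·(2.5) + (-2.5)·(3.5) + (1.5)·(0.5) + (-0.5)·(-3.5)) / 5 = -18.5/5 = -3.7
  S[Y,Y] = ((-0.5)·(-0.5) + (-2.5)·(-2.5) + (2.5)·(2.5) + (3.5)·(3.5) + (0.5)·(0.5) + (-3.5)·(-3.5)) / 5 = 37.5/5 = 7.5

S is symmetric (S[j,i] = S[i,j]). Assembling:

S = [[4.7, -3.7],
 [-3.7, 7.5]]


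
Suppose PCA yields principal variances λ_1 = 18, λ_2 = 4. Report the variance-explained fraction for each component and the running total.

Step 1 — total variance = trace(Sigma) = Σ λ_i = 18 + 4 = 22.

Step 2 — fraction explained by component i = λ_i / Σ λ:
  PC1: 18/22 = 0.8182
  PC2: 4/22 = 0.1818

Step 3 — cumulative fraction after k components = (λ_1 + ... + λ_k) / Σ λ:
  k = 1: 18/22 = 0.8182
  k = 2: (18 + 4)/22 = 22/22 = 1

Summary (fraction, with percent):

explained: PC1 0.8182 (81.82%), PC2 0.1818 (18.18%);  cumulative: 0.8182, 1


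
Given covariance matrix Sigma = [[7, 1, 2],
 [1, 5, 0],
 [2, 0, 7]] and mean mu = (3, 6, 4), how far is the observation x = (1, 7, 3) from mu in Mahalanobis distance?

Step 1 — centre the observation: (x - mu) = (-2, 1, -1).

Step 2 — invert Sigma (cofactor / det for 3×3, or solve directly):
  Sigma^{-1} = [[0.1606, -0.0321, -0.0459],
 [-0.0321, 0.2064, 0.0092],
 [-0.0459, 0.0092, 0.156]].

Step 3 — form the quadratic (x - mu)^T · Sigma^{-1} · (x - mu):
  Sigma^{-1} · (x - mu) = (-0.3073, 0.2615, -0.055).
  (x - mu)^T · [Sigma^{-1} · (x - mu)] = (-2)·(-0.3073) + (1)·(0.2615) + (-1)·(-0.055) = 0.9312.

Step 4 — take square root: d = √(0.9312) ≈ 0.965.

d(x, mu) = √(0.9312) ≈ 0.965


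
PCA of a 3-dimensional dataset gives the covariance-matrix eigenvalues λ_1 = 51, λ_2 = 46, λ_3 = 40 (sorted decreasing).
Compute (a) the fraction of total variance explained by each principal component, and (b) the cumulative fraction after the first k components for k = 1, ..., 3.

Step 1 — total variance = trace(Sigma) = Σ λ_i = 51 + 46 + 40 = 137.

Step 2 — fraction explained by component i = λ_i / Σ λ:
  PC1: 51/137 = 0.3723
  PC2: 46/137 = 0.3358
  PC3: 40/137 = 0.292

Step 3 — cumulative fraction after k components = (λ_1 + ... + λ_k) / Σ λ:
  k = 1: 51/137 = 0.3723
  k = 2: (51 + 46)/137 = 97/137 = 0.708
  k = 3: (51 + 46 + 40)/137 = 137/137 = 1

Summary (fraction, with percent):

explained: PC1 0.3723 (37.23%), PC2 0.3358 (33.58%), PC3 0.292 (29.2%);  cumulative: 0.3723, 0.708, 1


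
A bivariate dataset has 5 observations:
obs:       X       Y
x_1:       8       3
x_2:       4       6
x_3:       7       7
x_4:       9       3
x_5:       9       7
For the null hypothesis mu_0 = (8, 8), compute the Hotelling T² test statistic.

Step 1 — sample mean vector:
  mean(X) = (8 + 4 + 7 + 9 + 9) / 5 = 37/5 = 7.4
  mean(Y) = (3 + 6 + 7 + 3 + 7) / 5 = 26/5 = 5.2
  x̄ = (7.4, 5.2),  deviation x̄ - mu_0 = (7.4, 5.2) - (8, 8) = (-0.6, -2.8).

Step 2 — sample covariance matrix, S[i,j] = (1/(n-1)) · Σ_k (x_{k,i} - mean_i) · (x_{k,j} - mean_j), divisor n-1 = 4:
  S[X,X] = ((0.6)·(0.6) + (-3.4)·(-3.4) + (-0.4)·(-0.4) + (1.6)·(1.6) + (1.6)·(1.6)) / 4 = 17.2/4 = 4.3
  S[X,Y] = ((0.6)·(-2.2) + (-3.4)·(0.8) + (-0.4)·(1.8) + (1.6)·(-2.2) + (1.6)·(1.8)) / 4 = -5.4/4 = -1.35
  S[Y,Y] = ((-2.2)·(-2.2) + (0.8)·(0.8) + (1.8)·(1.8) + (-2.2)·(-2.2) + (1.8)·(1.8)) / 4 = 16.8/4 = 4.2
  S = [[4.3, -1.35],
 [-1.35, 4.2]].

Step 3 — invert S. det(S) = 4.3·4.2 - (-1.35)² = 16.2375.
  S^{-1} = (1/det) · [[d, -b], [-b, a]] = [[0.2587, 0.0831],
 [0.0831, 0.2648]].

Step 4 — quadratic form (x̄ - mu_0)^T · S^{-1} · (x̄ - mu_0):
  S^{-1} · (x̄ - mu_0) = (-0.388, -0.7914),
  (x̄ - mu_0)^T · [...] = (-0.6)·(-0.388) + (-2.8)·(-0.7914) = 2.4487.

Step 5 — scale by n: T² = 5 · 2.4487 = 12.2433.

T² ≈ 12.2433


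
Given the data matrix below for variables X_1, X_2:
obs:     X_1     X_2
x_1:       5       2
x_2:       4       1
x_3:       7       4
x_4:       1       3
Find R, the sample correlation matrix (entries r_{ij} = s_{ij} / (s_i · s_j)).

Step 1 — column means:
  mean(X_1) = (5 + 4 + 7 + 1) / 4 = 17/4 = 4.25
  mean(X_2) = (2 + 1 + 4 + 3) / 4 = 10/4 = 2.5

Step 2 — sample variances and covariances s[i,j] = (1/(n-1)) · Σ_k (x_{k,i} - mean_i) · (x_{k,j} - mean_j), with n-1 = 3:
  s[X_1,X_1] = ((0.75)·(0.75) + (-0.25)·(-0.25) + (2.75)·(2.75) + (-3.25)·(-3.25)) / 3 = 18.75/3 = 6.25
  s[X_1,X_2] = ((0.75)·(-0.5) + (-0.25)·(-1.5) + (2.75)·(1.5) + (-3.25)·(0.5)) / 3 = 2.5/3 = 0.8333
  s[X_2,X_2] = ((-0.5)·(-0.5) + (-1.5)·(-1.5) + (1.5)·(1.5) + (0.5)·(0.5)) / 3 = 5/3 = 1.6667
  Sample standard deviations s_i = √(s[i,i]):
  s(X_1) = √(6.25) = 2.5
  s(X_2) = √(1.6667) = 1.291

Step 3 — r_{ij} = s_{ij} / (s_i · s_j):
  r[X_1,X_1] = 1 (diagonal).
  r[X_1,X_2] = 0.8333 / (2.5 · 1.291) = 0.8333 / 3.2275 = 0.2582
  r[X_2,X_2] = 1 (diagonal).

R is symmetric with unit diagonal. Assembling:

R = [[1, 0.2582],
 [0.2582, 1]]


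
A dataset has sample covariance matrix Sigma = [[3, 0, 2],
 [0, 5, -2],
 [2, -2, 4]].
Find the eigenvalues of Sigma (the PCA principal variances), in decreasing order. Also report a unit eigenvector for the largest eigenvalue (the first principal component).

Step 1 — characteristic polynomial p(λ) = det(λI - Sigma) = λ³ - tr·λ² + c_1·λ - det, where tr = trace, c_1 = sum of the principal 2×2 minors, det = det(Sigma):
  tr = 3 + 5 + 4 = 12,
  c_1 = (3·5 - (0)²) + (3·4 - (2)²) + (5·4 - (-2)²) = 15 + 8 + 16 = 39,
  det = 3·(5·4 - (-2)²) - (0)·((0)·4 - (-2)·(2)) + (2)·((0)·(-2) - 5·(2)) = 3·(16) - (0)·(4) + (2)·(-10) = 28.
  So p(λ) = λ³ - 12λ² + 39λ - 28.
Step 2 — look for an integer root (rational root theorem: any rational root is an integer divisor of 28). Testing λ = 1:
  p(1) = 1 - 12 + 39 - 28 = 0  ✓
  Dividing out (λ - 1): p(λ) = (λ - 1)(λ² - 11λ + 28).
Step 3 — remaining eigenvalues from the quadratic λ² - 11λ + 28 = 0:
  Δ = 11² - 4·28 = 121 - 112 = 9,  λ = (11 ± √9)/2 = (11 ± 3)/2 = 7 or 4.
  Sorted: λ_1 = 7,  λ_2 = 4,  λ_3 = 1  (check: sum = 12 = tr ✓).

Step 4 — unit eigenvector for λ_1 = 7: v spans the null space of (Sigma - λ_1 I), whose rows are
  r_1 = (-4, 0, 2),  r_2 = (0, -2, -2),  r_3 = (2, -2, -3).
  v is orthogonal to every row, so take v ∝ r_1 × r_2 = ((0)·(-2) - (2)·(-2), (2)·(0) - (-4)·(-2), (-4)·(-2) - (0)·(0)) = (4, -8, 8).
  Rescale (divide by 4): u = (1, -2, 2).
  ||u|| = √((1)² + (-2)² + (2)²) = √(9) = 3,  v_1 = u/||u|| ≈ (0.3333, -0.6667, 0.6667) (||v_1|| = 1).

λ_1 = 7,  λ_2 = 4,  λ_3 = 1;  v_1 ≈ (0.3333, -0.6667, 0.6667)


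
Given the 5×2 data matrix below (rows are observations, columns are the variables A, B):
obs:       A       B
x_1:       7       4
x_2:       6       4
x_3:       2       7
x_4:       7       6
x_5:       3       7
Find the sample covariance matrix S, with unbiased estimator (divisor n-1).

Step 1 — column means:
  mean(A) = (7 + 6 + 2 + 7 + 3) / 5 = 25/5 = 5
  mean(B) = (4 + 4 + 7 + 6 + 7) / 5 = 28/5 = 5.6

Step 2 — sample covariance S[i,j] = (1/(n-1)) · Σ_k (x_{k,i} - mean_i) · (x_{k,j} - mean_j), with n-1 = 4.
  S[A,A] = ((2)·(2) + (1)·(1) + (-3)·(-3) + (2)·(2) + (-2)·(-2)) / 4 = 22/4 = 5.5
  S[A,B] = ((2)·(-1.6) + (1)·(-1.6) + (-3)·(1.4) + (2)·(0.4) + (-2)·(1.4)) / 4 = -11/4 = -2.75
  S[B,B] = ((-1.6)·(-1.6) + (-1.6)·(-1.6) + (1.4)·(1.4) + (0.4)·(0.4) + (1.4)·(1.4)) / 4 = 9.2/4 = 2.3

S is symmetric (S[j,i] = S[i,j]). Assembling:

S = [[5.5, -2.75],
 [-2.75, 2.3]]


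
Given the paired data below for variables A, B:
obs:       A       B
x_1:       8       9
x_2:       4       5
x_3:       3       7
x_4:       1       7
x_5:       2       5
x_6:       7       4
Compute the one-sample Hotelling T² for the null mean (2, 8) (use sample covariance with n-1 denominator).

Step 1 — sample mean vector:
  mean(A) = (8 + 4 + 3 + 1 + 2 + 7) / 6 = 25/6 = 4.1667
  mean(B) = (9 + 5 + 7 + 7 + 5 + 4) / 6 = 37/6 = 6.1667
  x̄ = (4.1667, 6.1667),  deviation x̄ - mu_0 = (4.1667, 6.1667) - (2, 8) = (2.1667, -1.8333).

Step 2 — sample covariance matrix, S[i,j] = (1/(n-1)) · Σ_k (x_{k,i} - mean_i) · (x_{k,j} - mean_j), divisor n-1 = 5:
  S[A,A] = ((3.8333)·(3.8333) + (-0.1667)·(-0.1667) + (-1.1667)·(-1.1667) + (-3.1667)·(-3.1667) + (-2.1667)·(-2.1667) + (2.8333)·(2.8333)) / 5 = 38.8333/5 = 7.7667
  S[A,B] = ((3.8333)·(2.8333) + (-0.1667)·(-1.1667) + (-1.1667)·(0.8333) + (-3.1667)·(0.8333) + (-2.1667)·(-1.1667) + (2.8333)·(-2.1667)) / 5 = 3.8333/5 = 0.7667
  S[B,B] = ((2.8333)·(2.8333) + (-1.1667)·(-1.1667) + (0.8333)·(0.8333) + (0.8333)·(0.8333) + (-1.1667)·(-1.1667) + (-2.1667)·(-2.1667)) / 5 = 16.8333/5 = 3.3667
  S = [[7.7667, 0.7667],
 [0.7667, 3.3667]].

Step 3 — invert S. det(S) = 7.7667·3.3667 - (0.7667)² = 25.56.
  S^{-1} = (1/det) · [[d, -b], [-b, a]] = [[0.1317, -0.03],
 [-0.03, 0.3039]].

Step 4 — quadratic form (x̄ - mu_0)^T · S^{-1} · (x̄ - mu_0):
  S^{-1} · (x̄ - mu_0) = (0.3404, -0.6221),
  (x̄ - mu_0)^T · [...] = (2.1667)·(0.3404) + (-1.8333)·(-0.6221) = 1.8779.

Step 5 — scale by n: T² = 6 · 1.8779 = 11.2676.

T² ≈ 11.2676


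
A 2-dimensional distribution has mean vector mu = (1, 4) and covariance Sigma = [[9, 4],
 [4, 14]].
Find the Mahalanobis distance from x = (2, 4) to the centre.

Step 1 — centre the observation: (x - mu) = (1, 0).

Step 2 — invert Sigma. det(Sigma) = 9·14 - (4)² = 110.
  Sigma^{-1} = (1/det) · [[d, -b], [-b, a]] = [[0.1273, -0.0364],
 [-0.0364, 0.0818]].

Step 3 — form the quadratic (x - mu)^T · Sigma^{-1} · (x - mu):
  Sigma^{-1} · (x - mu) = (0.1273, -0.0364).
  (x - mu)^T · [Sigma^{-1} · (x - mu)] = (1)·(0.1273) + (0)·(-0.0364) = 0.1273.

Step 4 — take square root: d = √(0.1273) ≈ 0.3568.

d(x, mu) = √(0.1273) ≈ 0.3568


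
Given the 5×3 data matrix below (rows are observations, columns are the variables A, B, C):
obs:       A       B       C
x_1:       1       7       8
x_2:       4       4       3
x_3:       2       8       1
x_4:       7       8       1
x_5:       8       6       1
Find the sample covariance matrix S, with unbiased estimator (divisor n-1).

Step 1 — column means:
  mean(A) = (1 + 4 + 2 + 7 + 8) / 5 = 22/5 = 4.4
  mean(B) = (7 + 4 + 8 + 8 + 6) / 5 = 33/5 = 6.6
  mean(C) = (8 + 3 + 1 + 1 + 1) / 5 = 14/5 = 2.8

Step 2 — sample covariance S[i,j] = (1/(n-1)) · Σ_k (x_{k,i} - mean_i) · (x_{k,j} - mean_j), with n-1 = 4.
  S[A,A] = ((-3.4)·(-3.4) + (-0.4)·(-0.4) + (-2.4)·(-2.4) + (2.6)·(2.6) + (3.6)·(3.6)) / 4 = 37.2/4 = 9.3
  S[A,B] = ((-3.4)·(0.4) + (-0.4)·(-2.6) + (-2.4)·(1.4) + (2.6)·(1.4) + (3.6)·(-0.6)) / 4 = -2.2/4 = -0.55
  S[A,C] = ((-3.4)·(5.2) + (-0.4)·(0.2) + (-2.4)·(-1.8) + (2.6)·(-1.8) + (3.6)·(-1.8)) / 4 = -24.6/4 = -6.15
  S[B,B] = ((0.4)·(0.4) + (-2.6)·(-2.6) + (1.4)·(1.4) + (1.4)·(1.4) + (-0.6)·(-0.6)) / 4 = 11.2/4 = 2.8
  S[B,C] = ((0.4)·(5.2) + (-2.6)·(0.2) + (1.4)·(-1.8) + (1.4)·(-1.8) + (-0.6)·(-1.8)) / 4 = -2.4/4 = -0.6
  S[C,C] = ((5.2)·(5.2) + (0.2)·(0.2) + (-1.8)·(-1.8) + (-1.8)·(-1.8) + (-1.8)·(-1.8)) / 4 = 36.8/4 = 9.2

S is symmetric (S[j,i] = S[i,j]). Assembling:

S = [[9.3, -0.55, -6.15],
 [-0.55, 2.8, -0.6],
 [-6.15, -0.6, 9.2]]


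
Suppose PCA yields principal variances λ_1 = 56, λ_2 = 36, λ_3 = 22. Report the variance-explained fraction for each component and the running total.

Step 1 — total variance = trace(Sigma) = Σ λ_i = 56 + 36 + 22 = 114.

Step 2 — fraction explained by component i = λ_i / Σ λ:
  PC1: 56/114 = 0.4912
  PC2: 36/114 = 0.3158
  PC3: 22/114 = 0.193

Step 3 — cumulative fraction after k components = (λ_1 + ... + λ_k) / Σ λ:
  k = 1: 56/114 = 0.4912
  k = 2: (56 + 36)/114 = 92/114 = 0.807
  k = 3: (56 + 36 + 22)/114 = 114/114 = 1

Summary (fraction, with percent):

explained: PC1 0.4912 (49.12%), PC2 0.3158 (31.58%), PC3 0.193 (19.3%);  cumulative: 0.4912, 0.807, 1


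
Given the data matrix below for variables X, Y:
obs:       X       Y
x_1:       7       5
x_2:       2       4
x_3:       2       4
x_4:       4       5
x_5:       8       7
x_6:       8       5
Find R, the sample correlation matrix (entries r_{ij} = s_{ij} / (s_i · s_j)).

Step 1 — column means:
  mean(X) = (7 + 2 + 2 + 4 + 8 + 8) / 6 = 31/6 = 5.1667
  mean(Y) = (5 + 4 + 4 + 5 + 7 + 5) / 6 = 30/6 = 5

Step 2 — sample variances and covariances s[i,j] = (1/(n-1)) · Σ_k (x_{k,i} - mean_i) · (x_{k,j} - mean_j), with n-1 = 5:
  s[X,X] = ((1.8333)·(1.8333) + (-3.1667)·(-3.1667) + (-3.1667)·(-3.1667) + (-1.1667)·(-1.1667) + (2.8333)·(2.8333) + (2.8333)·(2.8333)) / 5 = 40.8333/5 = 8.1667
  s[X,Y] = ((1.8333)·(0) + (-3.1667)·(-1) + (-3.1667)·(-1) + (-1.1667)·(0) + (2.8333)·(2) + (2.8333)·(0)) / 5 = 12/5 = 2.4
  s[Y,Y] = ((0)·(0) + (-1)·(-1) + (-1)·(-1) + (0)·(0) + (2)·(2) + (0)·(0)) / 5 = 6/5 = 1.2
  Sample standard deviations s_i = √(s[i,i]):
  s(X) = √(8.1667) = 2.8577
  s(Y) = √(1.2) = 1.0954

Step 3 — r_{ij} = s_{ij} / (s_i · s_j):
  r[X,X] = 1 (diagonal).
  r[X,Y] = 2.4 / (2.8577 · 1.0954) = 2.4 / 3.1305 = 0.7667
  r[Y,Y] = 1 (diagonal).

R is symmetric with unit diagonal. Assembling:

R = [[1, 0.7667],
 [0.7667, 1]]


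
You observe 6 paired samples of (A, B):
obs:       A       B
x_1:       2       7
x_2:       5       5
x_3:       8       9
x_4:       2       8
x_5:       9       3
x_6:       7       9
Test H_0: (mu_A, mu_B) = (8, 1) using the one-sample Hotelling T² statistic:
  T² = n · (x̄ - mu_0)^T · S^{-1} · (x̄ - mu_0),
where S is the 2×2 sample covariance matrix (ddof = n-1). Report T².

Step 1 — sample mean vector:
  mean(A) = (2 + 5 + 8 + 2 + 9 + 7) / 6 = 33/6 = 5.5
  mean(B) = (7 + 5 + 9 + 8 + 3 + 9) / 6 = 41/6 = 6.8333
  x̄ = (5.5, 6.8333),  deviation x̄ - mu_0 = (5.5, 6.8333) - (8, 1) = (-2.5, 5.8333).

Step 2 — sample covariance matrix, S[i,j] = (1/(n-1)) · Σ_k (x_{k,i} - mean_i) · (x_{k,j} - mean_j), divisor n-1 = 5:
  S[A,A] = ((-3.5)·(-3.5) + (-0.5)·(-0.5) + (2.5)·(2.5) + (-3.5)·(-3.5) + (3.5)·(3.5) + (1.5)·(1.5)) / 5 = 45.5/5 = 9.1
  S[A,B] = ((-3.5)·(0.1667) + (-0.5)·(-1.8333) + (2.5)·(2.1667) + (-3.5)·(1.1667) + (3.5)·(-3.8333) + (1.5)·(2.1667)) / 5 = -8.5/5 = -1.7
  S[B,B] = ((0.1667)·(0.1667) + (-1.8333)·(-1.8333) + (2.1667)·(2.1667) + (1.1667)·(1.1667) + (-3.8333)·(-3.8333) + (2.1667)·(2.1667)) / 5 = 28.8333/5 = 5.7667
  S = [[9.1, -1.7],
 [-1.7, 5.7667]].

Step 3 — invert S. det(S) = 9.1·5.7667 - (-1.7)² = 49.5867.
  S^{-1} = (1/det) · [[d, -b], [-b, a]] = [[0.1163, 0.0343],
 [0.0343, 0.1835]].

Step 4 — quadratic form (x̄ - mu_0)^T · S^{-1} · (x̄ - mu_0):
  S^{-1} · (x̄ - mu_0) = (-0.0908, 0.9848),
  (x̄ - mu_0)^T · [...] = (-2.5)·(-0.0908) + (5.8333)·(0.9848) = 5.9716.

Step 5 — scale by n: T² = 6 · 5.9716 = 35.8295.

T² ≈ 35.8295


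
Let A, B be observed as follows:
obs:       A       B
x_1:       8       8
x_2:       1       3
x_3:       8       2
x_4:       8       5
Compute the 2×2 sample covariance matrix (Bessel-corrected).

Step 1 — column means:
  mean(A) = (8 + 1 + 8 + 8) / 4 = 25/4 = 6.25
  mean(B) = (8 + 3 + 2 + 5) / 4 = 18/4 = 4.5

Step 2 — sample covariance S[i,j] = (1/(n-1)) · Σ_k (x_{k,i} - mean_i) · (x_{k,j} - mean_j), with n-1 = 3.
  S[A,A] = ((1.75)·(1.75) + (-5.25)·(-5.25) + (1.75)·(1.75) + (1.75)·(1.75)) / 3 = 36.75/3 = 12.25
  S[A,B] = ((1.75)·(3.5) + (-5.25)·(-1.5) + (1.75)·(-2.5) + (1.75)·(0.5)) / 3 = 10.5/3 = 3.5
  S[B,B] = ((3.5)·(3.5) + (-1.5)·(-1.5) + (-2.5)·(-2.5) + (0.5)·(0.5)) / 3 = 21/3 = 7

S is symmetric (S[j,i] = S[i,j]). Assembling:

S = [[12.25, 3.5],
 [3.5, 7]]


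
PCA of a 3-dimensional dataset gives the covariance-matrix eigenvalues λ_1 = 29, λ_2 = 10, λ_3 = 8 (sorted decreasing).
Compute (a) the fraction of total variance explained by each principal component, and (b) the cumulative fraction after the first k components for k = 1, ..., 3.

Step 1 — total variance = trace(Sigma) = Σ λ_i = 29 + 10 + 8 = 47.

Step 2 — fraction explained by component i = λ_i / Σ λ:
  PC1: 29/47 = 0.617
  PC2: 10/47 = 0.2128
  PC3: 8/47 = 0.1702

Step 3 — cumulative fraction after k components = (λ_1 + ... + λ_k) / Σ λ:
  k = 1: 29/47 = 0.617
  k = 2: (29 + 10)/47 = 39/47 = 0.8298
  k = 3: (29 + 10 + 8)/47 = 47/47 = 1

Summary (fraction, with percent):

explained: PC1 0.617 (61.7%), PC2 0.2128 (21.28%), PC3 0.1702 (17.02%);  cumulative: 0.617, 0.8298, 1


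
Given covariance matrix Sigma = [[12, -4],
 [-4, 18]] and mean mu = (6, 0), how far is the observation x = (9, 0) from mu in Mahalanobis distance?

Step 1 — centre the observation: (x - mu) = (3, 0).

Step 2 — invert Sigma. det(Sigma) = 12·18 - (-4)² = 200.
  Sigma^{-1} = (1/det) · [[d, -b], [-b, a]] = [[0.09, 0.02],
 [0.02, 0.06]].

Step 3 — form the quadratic (x - mu)^T · Sigma^{-1} · (x - mu):
  Sigma^{-1} · (x - mu) = (0.27, 0.06).
  (x - mu)^T · [Sigma^{-1} · (x - mu)] = (3)·(0.27) + (0)·(0.06) = 0.81.

Step 4 — take square root: d = √(0.81) ≈ 0.9.

d(x, mu) = √(0.81) ≈ 0.9


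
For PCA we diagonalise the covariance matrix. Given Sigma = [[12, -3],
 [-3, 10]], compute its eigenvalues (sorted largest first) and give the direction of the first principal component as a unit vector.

Step 1 — characteristic polynomial of 2×2 Sigma:
  det(Sigma - λI) = λ² - trace · λ + det = 0.
  trace = 12 + 10 = 22, det = 12·10 - (-3)² = 111.
Step 2 — discriminant:
  Δ = trace² - 4·det = 484 - 444 = 40.
Step 3 — eigenvalues:
  λ = (trace ± √Δ)/2 = (22 ± 6.3246)/2,
  λ_1 = 14.1623,  λ_2 = 7.8377.

Step 4 — unit eigenvector for λ_1: solve (Sigma - λ_1 I)v = 0. First row:
  (12 - 14.1623)·v_x + (-3)·v_y = 0, i.e. (-2.1623)·v_x + (-3)·v_y = 0,
  so v ∝ (b, λ_1 - a) = (-3, 2.1623); multiply by -1 so the first entry is positive: u = (3, -2.1623).
  ||u|| = √((3)² + (-2.1623)²) = √(13.6754) ≈ 3.698,
  v_1 = u/||u|| ≈ (0.8112, -0.5847) (||v_1|| = 1).

λ_1 = 14.1623,  λ_2 = 7.8377;  v_1 ≈ (0.8112, -0.5847)


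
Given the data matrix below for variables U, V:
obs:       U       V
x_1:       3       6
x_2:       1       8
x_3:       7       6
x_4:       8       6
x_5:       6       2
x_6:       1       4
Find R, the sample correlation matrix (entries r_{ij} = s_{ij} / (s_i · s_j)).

Step 1 — column means:
  mean(U) = (3 + 1 + 7 + 8 + 6 + 1) / 6 = 26/6 = 4.3333
  mean(V) = (6 + 8 + 6 + 6 + 2 + 4) / 6 = 32/6 = 5.3333

Step 2 — sample variances and covariances s[i,j] = (1/(n-1)) · Σ_k (x_{k,i} - mean_i) · (x_{k,j} - mean_j), with n-1 = 5:
  s[U,U] = ((-1.3333)·(-1.3333) + (-3.3333)·(-3.3333) + (2.6667)·(2.6667) + (3.6667)·(3.6667) + (1.6667)·(1.6667) + (-3.3333)·(-3.3333)) / 5 = 47.3333/5 = 9.4667
  s[U,V] = ((-1.3333)·(0.6667) + (-3.3333)·(2.6667) + (2.6667)·(0.6667) + (3.6667)·(0.6667) + (1.6667)·(-3.3333) + (-3.3333)·(-1.3333)) / 5 = -6.6667/5 = -1.3333
  s[V,V] = ((0.6667)·(0.6667) + (2.6667)·(2.6667) + (0.6667)·(0.6667) + (0.6667)·(0.6667) + (-3.3333)·(-3.3333) + (-1.3333)·(-1.3333)) / 5 = 21.3333/5 = 4.2667
  Sample standard deviations s_i = √(s[i,i]):
  s(U) = √(9.4667) = 3.0768
  s(V) = √(4.2667) = 2.0656

Step 3 — r_{ij} = s_{ij} / (s_i · s_j):
  r[U,U] = 1 (diagonal).
  r[U,V] = -1.3333 / (3.0768 · 2.0656) = -1.3333 / 6.3554 = -0.2098
  r[V,V] = 1 (diagonal).

R is symmetric with unit diagonal. Assembling:

R = [[1, -0.2098],
 [-0.2098, 1]]


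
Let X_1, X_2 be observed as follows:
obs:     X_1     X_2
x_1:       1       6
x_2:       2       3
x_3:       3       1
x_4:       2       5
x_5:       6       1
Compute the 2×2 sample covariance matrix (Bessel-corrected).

Step 1 — column means:
  mean(X_1) = (1 + 2 + 3 + 2 + 6) / 5 = 14/5 = 2.8
  mean(X_2) = (6 + 3 + 1 + 5 + 1) / 5 = 16/5 = 3.2

Step 2 — sample covariance S[i,j] = (1/(n-1)) · Σ_k (x_{k,i} - mean_i) · (x_{k,j} - mean_j), with n-1 = 4.
  S[X_1,X_1] = ((-1.8)·(-1.8) + (-0.8)·(-0.8) + (0.2)·(0.2) + (-0.8)·(-0.8) + (3.2)·(3.2)) / 4 = 14.8/4 = 3.7
  S[X_1,X_2] = ((-1.8)·(2.8) + (-0.8)·(-0.2) + (0.2)·(-2.2) + (-0.8)·(1.8) + (3.2)·(-2.2)) / 4 = -13.8/4 = -3.45
  S[X_2,X_2] = ((2.8)·(2.8) + (-0.2)·(-0.2) + (-2.2)·(-2.2) + (1.8)·(1.8) + (-2.2)·(-2.2)) / 4 = 20.8/4 = 5.2

S is symmetric (S[j,i] = S[i,j]). Assembling:

S = [[3.7, -3.45],
 [-3.45, 5.2]]


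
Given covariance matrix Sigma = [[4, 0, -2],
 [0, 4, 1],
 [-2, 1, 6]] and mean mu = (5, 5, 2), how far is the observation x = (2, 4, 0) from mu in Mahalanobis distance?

Step 1 — centre the observation: (x - mu) = (-3, -1, -2).

Step 2 — invert Sigma (cofactor / det for 3×3, or solve directly):
  Sigma^{-1} = [[0.3026, -0.0263, 0.1053],
 [-0.0263, 0.2632, -0.0526],
 [0.1053, -0.0526, 0.2105]].

Step 3 — form the quadratic (x - mu)^T · Sigma^{-1} · (x - mu):
  Sigma^{-1} · (x - mu) = (-1.0921, -0.0789, -0.6842).
  (x - mu)^T · [Sigma^{-1} · (x - mu)] = (-3)·(-1.0921) + (-1)·(-0.0789) + (-2)·(-0.6842) = 4.7237.

Step 4 — take square root: d = √(4.7237) ≈ 2.1734.

d(x, mu) = √(4.7237) ≈ 2.1734


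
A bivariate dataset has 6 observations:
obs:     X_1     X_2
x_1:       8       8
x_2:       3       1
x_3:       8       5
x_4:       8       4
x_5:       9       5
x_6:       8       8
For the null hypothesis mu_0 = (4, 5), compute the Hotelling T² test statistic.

Step 1 — sample mean vector:
  mean(X_1) = (8 + 3 + 8 + 8 + 9 + 8) / 6 = 44/6 = 7.3333
  mean(X_2) = (8 + 1 + 5 + 4 + 5 + 8) / 6 = 31/6 = 5.1667
  x̄ = (7.3333, 5.1667),  deviation x̄ - mu_0 = (7.3333, 5.1667) - (4, 5) = (3.3333, 0.1667).

Step 2 — sample covariance matrix, S[i,j] = (1/(n-1)) · Σ_k (x_{k,i} - mean_i) · (x_{k,j} - mean_j), divisor n-1 = 5:
  S[X_1,X_1] = ((0.6667)·(0.6667) + (-4.3333)·(-4.3333) + (0.6667)·(0.6667) + (0.6667)·(0.6667) + (1.6667)·(1.6667) + (0.6667)·(0.6667)) / 5 = 23.3333/5 = 4.6667
  S[X_1,X_2] = ((0.6667)·(2.8333) + (-4.3333)·(-4.1667) + (0.6667)·(-0.1667) + (0.6667)·(-1.1667) + (1.6667)·(-0.1667) + (0.6667)·(2.8333)) / 5 = 20.6667/5 = 4.1333
  S[X_2,X_2] = ((2.8333)·(2.8333) + (-4.1667)·(-4.1667) + (-0.1667)·(-0.1667) + (-1.1667)·(-1.1667) + (-0.1667)·(-0.1667) + (2.8333)·(2.8333)) / 5 = 34.8333/5 = 6.9667
  S = [[4.6667, 4.1333],
 [4.1333, 6.9667]].

Step 3 — invert S. det(S) = 4.6667·6.9667 - (4.1333)² = 15.4267.
  S^{-1} = (1/det) · [[d, -b], [-b, a]] = [[0.4516, -0.2679],
 [-0.2679, 0.3025]].

Step 4 — quadratic form (x̄ - mu_0)^T · S^{-1} · (x̄ - mu_0):
  S^{-1} · (x̄ - mu_0) = (1.4607, -0.8427),
  (x̄ - mu_0)^T · [...] = (3.3333)·(1.4607) + (0.1667)·(-0.8427) = 4.7285.

Step 5 — scale by n: T² = 6 · 4.7285 = 28.3708.

T² ≈ 28.3708


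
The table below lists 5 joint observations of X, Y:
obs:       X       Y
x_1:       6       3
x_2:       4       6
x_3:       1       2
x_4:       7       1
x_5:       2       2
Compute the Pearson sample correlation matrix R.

Step 1 — column means:
  mean(X) = (6 + 4 + 1 + 7 + 2) / 5 = 20/5 = 4
  mean(Y) = (3 + 6 + 2 + 1 + 2) / 5 = 14/5 = 2.8

Step 2 — sample variances and covariances s[i,j] = (1/(n-1)) · Σ_k (x_{k,i} - mean_i) · (x_{k,j} - mean_j), with n-1 = 4:
  s[X,X] = ((2)·(2) + (0)·(0) + (-3)·(-3) + (3)·(3) + (-2)·(-2)) / 4 = 26/4 = 6.5
  s[X,Y] = ((2)·(0.2) + (0)·(3.2) + (-3)·(-0.8) + (3)·(-1.8) + (-2)·(-0.8)) / 4 = -1/4 = -0.25
  s[Y,Y] = ((0.2)·(0.2) + (3.2)·(3.2) + (-0.8)·(-0.8) + (-1.8)·(-1.8) + (-0.8)·(-0.8)) / 4 = 14.8/4 = 3.7
  Sample standard deviations s_i = √(s[i,i]):
  s(X) = √(6.5) = 2.5495
  s(Y) = √(3.7) = 1.9235

Step 3 — r_{ij} = s_{ij} / (s_i · s_j):
  r[X,X] = 1 (diagonal).
  r[X,Y] = -0.25 / (2.5495 · 1.9235) = -0.25 / 4.9041 = -0.051
  r[Y,Y] = 1 (diagonal).

R is symmetric with unit diagonal. Assembling:

R = [[1, -0.051],
 [-0.051, 1]]


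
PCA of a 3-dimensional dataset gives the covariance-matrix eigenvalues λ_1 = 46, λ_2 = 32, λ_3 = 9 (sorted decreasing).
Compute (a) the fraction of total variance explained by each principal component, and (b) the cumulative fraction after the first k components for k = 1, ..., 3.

Step 1 — total variance = trace(Sigma) = Σ λ_i = 46 + 32 + 9 = 87.

Step 2 — fraction explained by component i = λ_i / Σ λ:
  PC1: 46/87 = 0.5287
  PC2: 32/87 = 0.3678
  PC3: 9/87 = 0.1034

Step 3 — cumulative fraction after k components = (λ_1 + ... + λ_k) / Σ λ:
  k = 1: 46/87 = 0.5287
  k = 2: (46 + 32)/87 = 78/87 = 0.8966
  k = 3: (46 + 32 + 9)/87 = 87/87 = 1

Summary (fraction, with percent):

explained: PC1 0.5287 (52.87%), PC2 0.3678 (36.78%), PC3 0.1034 (10.34%);  cumulative: 0.5287, 0.8966, 1


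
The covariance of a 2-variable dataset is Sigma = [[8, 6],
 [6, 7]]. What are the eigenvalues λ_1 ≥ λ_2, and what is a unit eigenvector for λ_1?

Step 1 — characteristic polynomial of 2×2 Sigma:
  det(Sigma - λI) = λ² - trace · λ + det = 0.
  trace = 8 + 7 = 15, det = 8·7 - (6)² = 20.
Step 2 — discriminant:
  Δ = trace² - 4·det = 225 - 80 = 145.
Step 3 — eigenvalues:
  λ = (trace ± √Δ)/2 = (15 ± 12.0416)/2,
  λ_1 = 13.5208,  λ_2 = 1.4792.

Step 4 — unit eigenvector for λ_1: solve (Sigma - λ_1 I)v = 0. First row:
  (8 - 13.5208)·v_x + (6)·v_y = 0, i.e. (-5.5208)·v_x + (6)·v_y = 0,
  so v ∝ (b, λ_1 - a) = (6, 5.5208) = u.
  ||u|| = √((6)² + (5.5208)²) = √(66.4792) ≈ 8.1535,
  v_1 = u/||u|| ≈ (0.7359, 0.6771) (||v_1|| = 1).

λ_1 = 13.5208,  λ_2 = 1.4792;  v_1 ≈ (0.7359, 0.6771)


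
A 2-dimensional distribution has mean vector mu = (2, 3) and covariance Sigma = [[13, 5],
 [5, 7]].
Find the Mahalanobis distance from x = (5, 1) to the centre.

Step 1 — centre the observation: (x - mu) = (3, -2).

Step 2 — invert Sigma. det(Sigma) = 13·7 - (5)² = 66.
  Sigma^{-1} = (1/det) · [[d, -b], [-b, a]] = [[0.1061, -0.0758],
 [-0.0758, 0.197]].

Step 3 — form the quadratic (x - mu)^T · Sigma^{-1} · (x - mu):
  Sigma^{-1} · (x - mu) = (0.4697, -0.6212).
  (x - mu)^T · [Sigma^{-1} · (x - mu)] = (3)·(0.4697) + (-2)·(-0.6212) = 2.6515.

Step 4 — take square root: d = √(2.6515) ≈ 1.6283.

d(x, mu) = √(2.6515) ≈ 1.6283
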